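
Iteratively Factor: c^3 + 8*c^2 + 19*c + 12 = (c + 3)*(c^2 + 5*c + 4) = (c + 1)*(c + 3)*(c + 4)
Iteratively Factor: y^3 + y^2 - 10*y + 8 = (y - 1)*(y^2 + 2*y - 8) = (y - 1)*(y + 4)*(y - 2)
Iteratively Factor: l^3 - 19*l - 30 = (l + 3)*(l^2 - 3*l - 10) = (l + 2)*(l + 3)*(l - 5)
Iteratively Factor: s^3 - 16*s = (s - 4)*(s^2 + 4*s) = (s - 4)*(s + 4)*(s)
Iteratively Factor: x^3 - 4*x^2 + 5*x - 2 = (x - 1)*(x^2 - 3*x + 2) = (x - 2)*(x - 1)*(x - 1)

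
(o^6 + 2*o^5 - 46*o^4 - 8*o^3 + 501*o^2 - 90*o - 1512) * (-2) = -2*o^6 - 4*o^5 + 92*o^4 + 16*o^3 - 1002*o^2 + 180*o + 3024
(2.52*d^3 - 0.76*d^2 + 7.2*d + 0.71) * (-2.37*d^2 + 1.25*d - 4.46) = -5.9724*d^5 + 4.9512*d^4 - 29.2532*d^3 + 10.7069*d^2 - 31.2245*d - 3.1666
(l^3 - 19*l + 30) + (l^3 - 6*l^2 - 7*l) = 2*l^3 - 6*l^2 - 26*l + 30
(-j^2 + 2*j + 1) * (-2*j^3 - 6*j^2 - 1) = 2*j^5 + 2*j^4 - 14*j^3 - 5*j^2 - 2*j - 1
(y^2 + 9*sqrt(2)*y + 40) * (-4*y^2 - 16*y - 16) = -4*y^4 - 36*sqrt(2)*y^3 - 16*y^3 - 144*sqrt(2)*y^2 - 176*y^2 - 640*y - 144*sqrt(2)*y - 640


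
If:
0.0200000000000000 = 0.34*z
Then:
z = 0.06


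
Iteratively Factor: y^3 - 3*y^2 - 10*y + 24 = (y - 4)*(y^2 + y - 6) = (y - 4)*(y - 2)*(y + 3)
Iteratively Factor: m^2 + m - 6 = (m - 2)*(m + 3)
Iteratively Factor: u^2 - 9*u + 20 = (u - 4)*(u - 5)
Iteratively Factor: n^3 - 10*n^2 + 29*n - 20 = (n - 1)*(n^2 - 9*n + 20) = (n - 4)*(n - 1)*(n - 5)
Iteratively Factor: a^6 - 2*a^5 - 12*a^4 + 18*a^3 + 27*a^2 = (a - 3)*(a^5 + a^4 - 9*a^3 - 9*a^2) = (a - 3)*(a + 3)*(a^4 - 2*a^3 - 3*a^2) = a*(a - 3)*(a + 3)*(a^3 - 2*a^2 - 3*a) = a*(a - 3)*(a + 1)*(a + 3)*(a^2 - 3*a) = a^2*(a - 3)*(a + 1)*(a + 3)*(a - 3)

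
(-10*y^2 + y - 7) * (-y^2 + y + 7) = 10*y^4 - 11*y^3 - 62*y^2 - 49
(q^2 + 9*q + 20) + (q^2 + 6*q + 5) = 2*q^2 + 15*q + 25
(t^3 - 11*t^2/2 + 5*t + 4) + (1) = t^3 - 11*t^2/2 + 5*t + 5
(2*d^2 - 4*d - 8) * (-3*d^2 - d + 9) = -6*d^4 + 10*d^3 + 46*d^2 - 28*d - 72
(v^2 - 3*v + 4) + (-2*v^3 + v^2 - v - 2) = -2*v^3 + 2*v^2 - 4*v + 2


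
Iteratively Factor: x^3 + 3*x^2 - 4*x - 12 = (x + 2)*(x^2 + x - 6) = (x - 2)*(x + 2)*(x + 3)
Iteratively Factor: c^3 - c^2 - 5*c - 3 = (c + 1)*(c^2 - 2*c - 3) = (c + 1)^2*(c - 3)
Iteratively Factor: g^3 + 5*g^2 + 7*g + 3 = (g + 1)*(g^2 + 4*g + 3) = (g + 1)*(g + 3)*(g + 1)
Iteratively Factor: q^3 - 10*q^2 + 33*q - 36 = (q - 3)*(q^2 - 7*q + 12) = (q - 4)*(q - 3)*(q - 3)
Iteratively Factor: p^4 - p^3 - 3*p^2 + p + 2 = (p - 2)*(p^3 + p^2 - p - 1) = (p - 2)*(p + 1)*(p^2 - 1) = (p - 2)*(p - 1)*(p + 1)*(p + 1)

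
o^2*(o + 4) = o^3 + 4*o^2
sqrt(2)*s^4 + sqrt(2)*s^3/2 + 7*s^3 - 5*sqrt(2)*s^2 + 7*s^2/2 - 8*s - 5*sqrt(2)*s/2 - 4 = (s + 1/2)*(s - sqrt(2))*(s + 4*sqrt(2))*(sqrt(2)*s + 1)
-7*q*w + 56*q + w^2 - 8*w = (-7*q + w)*(w - 8)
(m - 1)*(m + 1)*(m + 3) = m^3 + 3*m^2 - m - 3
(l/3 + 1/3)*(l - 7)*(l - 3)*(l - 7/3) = l^4/3 - 34*l^3/9 + 32*l^2/3 - 14*l/9 - 49/3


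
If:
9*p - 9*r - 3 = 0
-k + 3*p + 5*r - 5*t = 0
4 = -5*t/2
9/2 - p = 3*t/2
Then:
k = 923/15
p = 69/10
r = 197/30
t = -8/5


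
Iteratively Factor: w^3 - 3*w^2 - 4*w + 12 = (w - 3)*(w^2 - 4) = (w - 3)*(w + 2)*(w - 2)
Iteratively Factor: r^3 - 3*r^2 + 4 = (r + 1)*(r^2 - 4*r + 4) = (r - 2)*(r + 1)*(r - 2)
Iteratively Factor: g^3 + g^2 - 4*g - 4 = (g + 2)*(g^2 - g - 2) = (g + 1)*(g + 2)*(g - 2)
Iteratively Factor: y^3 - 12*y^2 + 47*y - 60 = (y - 5)*(y^2 - 7*y + 12) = (y - 5)*(y - 3)*(y - 4)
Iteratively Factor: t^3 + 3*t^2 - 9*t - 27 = (t + 3)*(t^2 - 9) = (t + 3)^2*(t - 3)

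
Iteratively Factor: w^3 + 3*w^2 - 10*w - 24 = (w + 2)*(w^2 + w - 12) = (w + 2)*(w + 4)*(w - 3)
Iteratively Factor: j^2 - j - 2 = (j + 1)*(j - 2)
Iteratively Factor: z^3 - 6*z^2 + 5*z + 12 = (z - 3)*(z^2 - 3*z - 4) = (z - 3)*(z + 1)*(z - 4)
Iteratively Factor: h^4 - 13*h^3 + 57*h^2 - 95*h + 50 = (h - 1)*(h^3 - 12*h^2 + 45*h - 50) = (h - 5)*(h - 1)*(h^2 - 7*h + 10) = (h - 5)*(h - 2)*(h - 1)*(h - 5)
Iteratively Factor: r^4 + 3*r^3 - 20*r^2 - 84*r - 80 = (r + 2)*(r^3 + r^2 - 22*r - 40) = (r + 2)*(r + 4)*(r^2 - 3*r - 10) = (r + 2)^2*(r + 4)*(r - 5)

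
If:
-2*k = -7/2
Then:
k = 7/4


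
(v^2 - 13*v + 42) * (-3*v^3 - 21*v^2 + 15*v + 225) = -3*v^5 + 18*v^4 + 162*v^3 - 852*v^2 - 2295*v + 9450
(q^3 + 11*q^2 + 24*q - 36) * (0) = 0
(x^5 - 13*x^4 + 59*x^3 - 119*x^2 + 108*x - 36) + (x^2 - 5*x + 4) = x^5 - 13*x^4 + 59*x^3 - 118*x^2 + 103*x - 32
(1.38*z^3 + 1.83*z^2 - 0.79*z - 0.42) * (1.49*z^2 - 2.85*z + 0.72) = 2.0562*z^5 - 1.2063*z^4 - 5.399*z^3 + 2.9433*z^2 + 0.6282*z - 0.3024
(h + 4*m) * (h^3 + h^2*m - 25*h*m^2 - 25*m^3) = h^4 + 5*h^3*m - 21*h^2*m^2 - 125*h*m^3 - 100*m^4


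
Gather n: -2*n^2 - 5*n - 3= -2*n^2 - 5*n - 3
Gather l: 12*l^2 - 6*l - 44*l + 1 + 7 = 12*l^2 - 50*l + 8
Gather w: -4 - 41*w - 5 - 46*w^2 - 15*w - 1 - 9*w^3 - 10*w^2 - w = -9*w^3 - 56*w^2 - 57*w - 10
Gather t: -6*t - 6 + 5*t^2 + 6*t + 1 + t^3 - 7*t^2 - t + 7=t^3 - 2*t^2 - t + 2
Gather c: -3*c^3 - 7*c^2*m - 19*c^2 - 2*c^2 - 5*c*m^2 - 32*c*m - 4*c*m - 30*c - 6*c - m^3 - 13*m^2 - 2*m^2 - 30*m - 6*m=-3*c^3 + c^2*(-7*m - 21) + c*(-5*m^2 - 36*m - 36) - m^3 - 15*m^2 - 36*m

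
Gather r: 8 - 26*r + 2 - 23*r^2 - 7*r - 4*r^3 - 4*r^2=-4*r^3 - 27*r^2 - 33*r + 10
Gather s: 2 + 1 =3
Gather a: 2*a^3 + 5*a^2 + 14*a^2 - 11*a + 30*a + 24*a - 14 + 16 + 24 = 2*a^3 + 19*a^2 + 43*a + 26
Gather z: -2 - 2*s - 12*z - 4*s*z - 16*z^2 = -2*s - 16*z^2 + z*(-4*s - 12) - 2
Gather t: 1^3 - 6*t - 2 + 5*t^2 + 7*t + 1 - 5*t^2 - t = 0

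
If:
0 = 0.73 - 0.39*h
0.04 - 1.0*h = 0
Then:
No Solution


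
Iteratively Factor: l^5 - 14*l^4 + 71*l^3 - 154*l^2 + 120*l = (l)*(l^4 - 14*l^3 + 71*l^2 - 154*l + 120) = l*(l - 4)*(l^3 - 10*l^2 + 31*l - 30) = l*(l - 4)*(l - 3)*(l^2 - 7*l + 10) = l*(l - 4)*(l - 3)*(l - 2)*(l - 5)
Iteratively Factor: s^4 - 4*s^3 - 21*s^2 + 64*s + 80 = (s + 4)*(s^3 - 8*s^2 + 11*s + 20) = (s - 5)*(s + 4)*(s^2 - 3*s - 4) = (s - 5)*(s - 4)*(s + 4)*(s + 1)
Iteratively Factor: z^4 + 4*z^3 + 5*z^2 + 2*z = (z + 1)*(z^3 + 3*z^2 + 2*z) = (z + 1)^2*(z^2 + 2*z) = z*(z + 1)^2*(z + 2)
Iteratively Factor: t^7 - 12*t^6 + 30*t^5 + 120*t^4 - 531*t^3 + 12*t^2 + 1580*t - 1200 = (t - 5)*(t^6 - 7*t^5 - 5*t^4 + 95*t^3 - 56*t^2 - 268*t + 240) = (t - 5)*(t - 1)*(t^5 - 6*t^4 - 11*t^3 + 84*t^2 + 28*t - 240) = (t - 5)*(t - 4)*(t - 1)*(t^4 - 2*t^3 - 19*t^2 + 8*t + 60) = (t - 5)*(t - 4)*(t - 1)*(t + 2)*(t^3 - 4*t^2 - 11*t + 30) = (t - 5)*(t - 4)*(t - 2)*(t - 1)*(t + 2)*(t^2 - 2*t - 15) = (t - 5)^2*(t - 4)*(t - 2)*(t - 1)*(t + 2)*(t + 3)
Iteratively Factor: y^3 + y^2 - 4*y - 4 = (y - 2)*(y^2 + 3*y + 2) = (y - 2)*(y + 2)*(y + 1)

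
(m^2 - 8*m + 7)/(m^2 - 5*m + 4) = (m - 7)/(m - 4)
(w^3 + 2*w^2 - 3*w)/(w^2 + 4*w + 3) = w*(w - 1)/(w + 1)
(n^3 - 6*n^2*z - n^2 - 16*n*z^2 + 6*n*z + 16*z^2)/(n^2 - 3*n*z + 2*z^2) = (n^3 - 6*n^2*z - n^2 - 16*n*z^2 + 6*n*z + 16*z^2)/(n^2 - 3*n*z + 2*z^2)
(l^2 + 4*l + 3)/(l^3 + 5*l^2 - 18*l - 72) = (l + 1)/(l^2 + 2*l - 24)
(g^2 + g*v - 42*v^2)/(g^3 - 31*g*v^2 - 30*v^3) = (g + 7*v)/(g^2 + 6*g*v + 5*v^2)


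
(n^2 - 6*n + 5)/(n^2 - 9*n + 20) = (n - 1)/(n - 4)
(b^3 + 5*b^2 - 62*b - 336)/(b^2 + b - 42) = (b^2 - 2*b - 48)/(b - 6)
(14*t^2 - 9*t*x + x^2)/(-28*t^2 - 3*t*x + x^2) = (-2*t + x)/(4*t + x)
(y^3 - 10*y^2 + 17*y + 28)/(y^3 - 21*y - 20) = (y^2 - 11*y + 28)/(y^2 - y - 20)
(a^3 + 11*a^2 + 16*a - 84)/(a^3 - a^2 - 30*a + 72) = (a^2 + 5*a - 14)/(a^2 - 7*a + 12)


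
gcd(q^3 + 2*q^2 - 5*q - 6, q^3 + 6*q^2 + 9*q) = q + 3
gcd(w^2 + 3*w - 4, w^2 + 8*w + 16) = w + 4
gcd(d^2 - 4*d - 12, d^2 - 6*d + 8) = 1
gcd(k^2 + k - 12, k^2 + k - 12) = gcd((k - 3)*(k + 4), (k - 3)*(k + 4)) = k^2 + k - 12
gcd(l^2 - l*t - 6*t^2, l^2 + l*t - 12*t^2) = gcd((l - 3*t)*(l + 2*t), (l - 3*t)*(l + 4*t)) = -l + 3*t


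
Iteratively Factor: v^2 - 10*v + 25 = (v - 5)*(v - 5)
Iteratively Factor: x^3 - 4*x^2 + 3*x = (x)*(x^2 - 4*x + 3) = x*(x - 3)*(x - 1)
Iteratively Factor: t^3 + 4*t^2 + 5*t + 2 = (t + 1)*(t^2 + 3*t + 2) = (t + 1)^2*(t + 2)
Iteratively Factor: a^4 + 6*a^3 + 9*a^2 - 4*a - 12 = (a + 3)*(a^3 + 3*a^2 - 4) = (a + 2)*(a + 3)*(a^2 + a - 2) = (a + 2)^2*(a + 3)*(a - 1)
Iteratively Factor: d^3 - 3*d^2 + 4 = (d - 2)*(d^2 - d - 2) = (d - 2)*(d + 1)*(d - 2)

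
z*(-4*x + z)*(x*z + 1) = -4*x^2*z^2 + x*z^3 - 4*x*z + z^2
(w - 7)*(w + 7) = w^2 - 49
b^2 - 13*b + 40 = (b - 8)*(b - 5)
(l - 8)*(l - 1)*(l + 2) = l^3 - 7*l^2 - 10*l + 16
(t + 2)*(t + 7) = t^2 + 9*t + 14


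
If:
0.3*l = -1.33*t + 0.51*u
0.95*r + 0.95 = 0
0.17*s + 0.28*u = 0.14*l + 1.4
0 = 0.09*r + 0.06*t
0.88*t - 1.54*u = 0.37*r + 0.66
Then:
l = -5.51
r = -1.00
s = 2.59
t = 1.50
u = 0.67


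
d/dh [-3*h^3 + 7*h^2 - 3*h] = -9*h^2 + 14*h - 3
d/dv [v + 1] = 1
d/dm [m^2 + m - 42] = 2*m + 1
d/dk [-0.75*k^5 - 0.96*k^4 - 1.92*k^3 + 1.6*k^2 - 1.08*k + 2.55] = -3.75*k^4 - 3.84*k^3 - 5.76*k^2 + 3.2*k - 1.08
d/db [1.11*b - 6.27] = 1.11000000000000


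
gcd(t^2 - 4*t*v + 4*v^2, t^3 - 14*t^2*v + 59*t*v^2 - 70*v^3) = t - 2*v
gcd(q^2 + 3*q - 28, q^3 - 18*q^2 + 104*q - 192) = q - 4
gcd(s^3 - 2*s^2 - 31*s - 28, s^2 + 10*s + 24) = s + 4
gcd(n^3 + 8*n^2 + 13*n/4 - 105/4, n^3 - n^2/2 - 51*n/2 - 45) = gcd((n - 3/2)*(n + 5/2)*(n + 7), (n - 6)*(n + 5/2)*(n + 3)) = n + 5/2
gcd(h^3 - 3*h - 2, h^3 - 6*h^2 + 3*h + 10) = h^2 - h - 2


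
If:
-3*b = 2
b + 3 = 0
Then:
No Solution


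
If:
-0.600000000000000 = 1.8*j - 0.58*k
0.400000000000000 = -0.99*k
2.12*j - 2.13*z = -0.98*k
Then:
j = -0.46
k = -0.40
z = -0.65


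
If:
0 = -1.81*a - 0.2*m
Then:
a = -0.110497237569061*m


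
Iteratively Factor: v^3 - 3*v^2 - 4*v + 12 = (v - 3)*(v^2 - 4) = (v - 3)*(v - 2)*(v + 2)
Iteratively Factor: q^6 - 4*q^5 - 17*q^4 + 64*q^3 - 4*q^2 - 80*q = (q + 4)*(q^5 - 8*q^4 + 15*q^3 + 4*q^2 - 20*q) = (q - 2)*(q + 4)*(q^4 - 6*q^3 + 3*q^2 + 10*q) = (q - 2)*(q + 1)*(q + 4)*(q^3 - 7*q^2 + 10*q) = (q - 5)*(q - 2)*(q + 1)*(q + 4)*(q^2 - 2*q) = q*(q - 5)*(q - 2)*(q + 1)*(q + 4)*(q - 2)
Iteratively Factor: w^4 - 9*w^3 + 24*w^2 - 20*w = (w)*(w^3 - 9*w^2 + 24*w - 20) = w*(w - 5)*(w^2 - 4*w + 4) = w*(w - 5)*(w - 2)*(w - 2)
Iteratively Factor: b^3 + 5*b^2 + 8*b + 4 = (b + 1)*(b^2 + 4*b + 4) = (b + 1)*(b + 2)*(b + 2)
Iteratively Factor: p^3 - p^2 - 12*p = (p)*(p^2 - p - 12) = p*(p - 4)*(p + 3)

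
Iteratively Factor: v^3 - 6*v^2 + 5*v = (v - 5)*(v^2 - v) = v*(v - 5)*(v - 1)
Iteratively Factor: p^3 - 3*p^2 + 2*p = (p - 2)*(p^2 - p) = p*(p - 2)*(p - 1)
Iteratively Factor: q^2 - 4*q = (q - 4)*(q)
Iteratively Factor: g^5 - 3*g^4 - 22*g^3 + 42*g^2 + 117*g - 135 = (g - 3)*(g^4 - 22*g^2 - 24*g + 45) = (g - 5)*(g - 3)*(g^3 + 5*g^2 + 3*g - 9) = (g - 5)*(g - 3)*(g - 1)*(g^2 + 6*g + 9) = (g - 5)*(g - 3)*(g - 1)*(g + 3)*(g + 3)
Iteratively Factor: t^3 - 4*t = (t)*(t^2 - 4) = t*(t - 2)*(t + 2)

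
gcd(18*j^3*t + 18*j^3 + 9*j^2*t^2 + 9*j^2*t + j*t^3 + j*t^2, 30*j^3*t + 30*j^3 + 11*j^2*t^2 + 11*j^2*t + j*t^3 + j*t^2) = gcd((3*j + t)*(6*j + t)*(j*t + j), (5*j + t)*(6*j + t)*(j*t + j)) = 6*j^2*t + 6*j^2 + j*t^2 + j*t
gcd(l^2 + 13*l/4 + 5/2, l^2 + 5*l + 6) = l + 2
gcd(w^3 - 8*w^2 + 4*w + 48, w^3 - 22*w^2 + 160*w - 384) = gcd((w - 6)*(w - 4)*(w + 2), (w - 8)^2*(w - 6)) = w - 6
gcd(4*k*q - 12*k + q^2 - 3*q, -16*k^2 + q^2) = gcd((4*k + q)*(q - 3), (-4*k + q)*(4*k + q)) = 4*k + q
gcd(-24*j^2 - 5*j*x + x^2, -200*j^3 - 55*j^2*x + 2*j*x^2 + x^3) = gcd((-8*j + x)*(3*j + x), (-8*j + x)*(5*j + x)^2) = -8*j + x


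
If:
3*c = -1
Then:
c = -1/3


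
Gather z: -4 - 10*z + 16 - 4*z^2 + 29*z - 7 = -4*z^2 + 19*z + 5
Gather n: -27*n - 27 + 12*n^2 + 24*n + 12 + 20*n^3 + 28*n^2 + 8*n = 20*n^3 + 40*n^2 + 5*n - 15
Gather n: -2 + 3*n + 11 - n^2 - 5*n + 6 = -n^2 - 2*n + 15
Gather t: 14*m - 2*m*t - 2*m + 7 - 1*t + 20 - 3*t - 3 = 12*m + t*(-2*m - 4) + 24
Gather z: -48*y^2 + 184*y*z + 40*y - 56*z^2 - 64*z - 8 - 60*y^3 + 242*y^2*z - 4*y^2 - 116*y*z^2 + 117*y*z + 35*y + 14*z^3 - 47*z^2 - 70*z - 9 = -60*y^3 - 52*y^2 + 75*y + 14*z^3 + z^2*(-116*y - 103) + z*(242*y^2 + 301*y - 134) - 17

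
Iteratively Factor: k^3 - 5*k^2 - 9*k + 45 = (k - 5)*(k^2 - 9) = (k - 5)*(k - 3)*(k + 3)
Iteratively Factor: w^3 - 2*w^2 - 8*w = (w - 4)*(w^2 + 2*w) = (w - 4)*(w + 2)*(w)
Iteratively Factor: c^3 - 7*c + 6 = (c - 2)*(c^2 + 2*c - 3) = (c - 2)*(c + 3)*(c - 1)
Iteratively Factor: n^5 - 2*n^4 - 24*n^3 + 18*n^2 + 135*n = (n - 5)*(n^4 + 3*n^3 - 9*n^2 - 27*n) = (n - 5)*(n + 3)*(n^3 - 9*n) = (n - 5)*(n - 3)*(n + 3)*(n^2 + 3*n) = n*(n - 5)*(n - 3)*(n + 3)*(n + 3)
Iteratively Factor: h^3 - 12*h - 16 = (h + 2)*(h^2 - 2*h - 8) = (h - 4)*(h + 2)*(h + 2)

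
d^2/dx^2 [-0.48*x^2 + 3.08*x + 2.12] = -0.960000000000000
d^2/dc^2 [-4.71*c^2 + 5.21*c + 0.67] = -9.42000000000000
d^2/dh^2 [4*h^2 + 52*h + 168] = 8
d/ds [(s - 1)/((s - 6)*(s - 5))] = (-s^2 + 2*s + 19)/(s^4 - 22*s^3 + 181*s^2 - 660*s + 900)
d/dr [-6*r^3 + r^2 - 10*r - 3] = -18*r^2 + 2*r - 10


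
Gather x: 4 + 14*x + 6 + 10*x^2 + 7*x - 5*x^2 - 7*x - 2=5*x^2 + 14*x + 8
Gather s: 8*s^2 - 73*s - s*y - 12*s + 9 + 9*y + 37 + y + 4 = 8*s^2 + s*(-y - 85) + 10*y + 50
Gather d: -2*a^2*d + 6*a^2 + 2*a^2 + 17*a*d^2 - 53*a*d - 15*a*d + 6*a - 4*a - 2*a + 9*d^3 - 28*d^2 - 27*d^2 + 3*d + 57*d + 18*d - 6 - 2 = 8*a^2 + 9*d^3 + d^2*(17*a - 55) + d*(-2*a^2 - 68*a + 78) - 8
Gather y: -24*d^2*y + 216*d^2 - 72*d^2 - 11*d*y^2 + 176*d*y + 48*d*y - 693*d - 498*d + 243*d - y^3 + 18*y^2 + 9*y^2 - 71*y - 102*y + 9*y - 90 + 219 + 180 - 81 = 144*d^2 - 948*d - y^3 + y^2*(27 - 11*d) + y*(-24*d^2 + 224*d - 164) + 228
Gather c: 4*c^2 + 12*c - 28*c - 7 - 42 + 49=4*c^2 - 16*c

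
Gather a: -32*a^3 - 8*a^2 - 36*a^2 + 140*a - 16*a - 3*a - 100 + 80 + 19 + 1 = -32*a^3 - 44*a^2 + 121*a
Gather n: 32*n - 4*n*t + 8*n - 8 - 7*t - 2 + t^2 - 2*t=n*(40 - 4*t) + t^2 - 9*t - 10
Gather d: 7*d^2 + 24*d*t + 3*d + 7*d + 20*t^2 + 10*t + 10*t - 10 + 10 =7*d^2 + d*(24*t + 10) + 20*t^2 + 20*t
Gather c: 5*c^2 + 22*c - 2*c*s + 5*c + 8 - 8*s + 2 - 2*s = 5*c^2 + c*(27 - 2*s) - 10*s + 10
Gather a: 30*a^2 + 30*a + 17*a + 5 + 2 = 30*a^2 + 47*a + 7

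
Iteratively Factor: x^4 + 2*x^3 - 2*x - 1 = (x + 1)*(x^3 + x^2 - x - 1) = (x - 1)*(x + 1)*(x^2 + 2*x + 1) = (x - 1)*(x + 1)^2*(x + 1)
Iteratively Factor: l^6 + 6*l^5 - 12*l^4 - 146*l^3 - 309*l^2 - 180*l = (l + 3)*(l^5 + 3*l^4 - 21*l^3 - 83*l^2 - 60*l) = l*(l + 3)*(l^4 + 3*l^3 - 21*l^2 - 83*l - 60) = l*(l - 5)*(l + 3)*(l^3 + 8*l^2 + 19*l + 12) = l*(l - 5)*(l + 3)^2*(l^2 + 5*l + 4) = l*(l - 5)*(l + 1)*(l + 3)^2*(l + 4)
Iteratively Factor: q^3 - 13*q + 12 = (q - 3)*(q^2 + 3*q - 4) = (q - 3)*(q + 4)*(q - 1)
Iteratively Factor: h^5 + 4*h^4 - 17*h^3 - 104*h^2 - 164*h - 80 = (h - 5)*(h^4 + 9*h^3 + 28*h^2 + 36*h + 16) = (h - 5)*(h + 1)*(h^3 + 8*h^2 + 20*h + 16) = (h - 5)*(h + 1)*(h + 2)*(h^2 + 6*h + 8) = (h - 5)*(h + 1)*(h + 2)^2*(h + 4)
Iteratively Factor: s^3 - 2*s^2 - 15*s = (s)*(s^2 - 2*s - 15) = s*(s - 5)*(s + 3)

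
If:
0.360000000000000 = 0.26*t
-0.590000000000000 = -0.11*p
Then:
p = 5.36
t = 1.38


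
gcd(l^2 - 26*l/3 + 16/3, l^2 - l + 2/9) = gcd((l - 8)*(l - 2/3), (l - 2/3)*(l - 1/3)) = l - 2/3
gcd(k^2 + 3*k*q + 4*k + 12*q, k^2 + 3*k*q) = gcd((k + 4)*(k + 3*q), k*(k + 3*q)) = k + 3*q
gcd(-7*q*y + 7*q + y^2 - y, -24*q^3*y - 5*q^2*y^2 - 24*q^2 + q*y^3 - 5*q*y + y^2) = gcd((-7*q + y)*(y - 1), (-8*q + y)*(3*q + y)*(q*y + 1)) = 1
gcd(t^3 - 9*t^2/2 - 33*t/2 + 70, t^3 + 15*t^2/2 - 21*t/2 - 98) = t^2 + t/2 - 14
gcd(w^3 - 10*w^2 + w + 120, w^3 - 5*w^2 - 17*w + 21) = w + 3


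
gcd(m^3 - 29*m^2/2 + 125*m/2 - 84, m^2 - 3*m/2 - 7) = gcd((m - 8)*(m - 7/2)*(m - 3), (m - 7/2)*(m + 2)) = m - 7/2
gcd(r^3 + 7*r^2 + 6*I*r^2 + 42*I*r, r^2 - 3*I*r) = r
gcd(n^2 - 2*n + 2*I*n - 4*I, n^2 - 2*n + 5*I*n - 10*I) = n - 2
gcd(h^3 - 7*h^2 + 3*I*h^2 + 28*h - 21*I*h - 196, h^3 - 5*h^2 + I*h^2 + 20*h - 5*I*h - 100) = h - 4*I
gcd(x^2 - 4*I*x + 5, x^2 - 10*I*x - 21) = 1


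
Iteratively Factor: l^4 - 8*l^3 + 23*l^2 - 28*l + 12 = (l - 1)*(l^3 - 7*l^2 + 16*l - 12) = (l - 2)*(l - 1)*(l^2 - 5*l + 6) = (l - 2)^2*(l - 1)*(l - 3)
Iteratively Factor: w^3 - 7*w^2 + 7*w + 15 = (w + 1)*(w^2 - 8*w + 15) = (w - 5)*(w + 1)*(w - 3)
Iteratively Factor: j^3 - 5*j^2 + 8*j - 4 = (j - 1)*(j^2 - 4*j + 4) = (j - 2)*(j - 1)*(j - 2)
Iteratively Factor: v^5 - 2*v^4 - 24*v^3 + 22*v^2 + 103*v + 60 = (v + 1)*(v^4 - 3*v^3 - 21*v^2 + 43*v + 60) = (v + 1)^2*(v^3 - 4*v^2 - 17*v + 60) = (v - 5)*(v + 1)^2*(v^2 + v - 12) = (v - 5)*(v + 1)^2*(v + 4)*(v - 3)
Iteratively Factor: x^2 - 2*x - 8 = (x - 4)*(x + 2)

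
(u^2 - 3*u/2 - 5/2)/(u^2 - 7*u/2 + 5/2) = (u + 1)/(u - 1)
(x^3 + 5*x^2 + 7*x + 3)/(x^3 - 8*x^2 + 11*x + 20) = (x^2 + 4*x + 3)/(x^2 - 9*x + 20)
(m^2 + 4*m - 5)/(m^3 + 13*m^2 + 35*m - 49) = (m + 5)/(m^2 + 14*m + 49)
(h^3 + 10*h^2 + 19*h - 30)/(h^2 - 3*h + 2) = (h^2 + 11*h + 30)/(h - 2)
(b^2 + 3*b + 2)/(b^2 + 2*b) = (b + 1)/b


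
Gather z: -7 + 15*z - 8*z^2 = -8*z^2 + 15*z - 7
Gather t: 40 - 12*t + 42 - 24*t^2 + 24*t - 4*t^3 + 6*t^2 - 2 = -4*t^3 - 18*t^2 + 12*t + 80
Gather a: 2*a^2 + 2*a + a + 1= 2*a^2 + 3*a + 1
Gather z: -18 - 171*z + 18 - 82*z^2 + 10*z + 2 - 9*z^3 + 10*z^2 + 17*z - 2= -9*z^3 - 72*z^2 - 144*z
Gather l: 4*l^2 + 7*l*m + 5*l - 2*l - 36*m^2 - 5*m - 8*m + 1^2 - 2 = 4*l^2 + l*(7*m + 3) - 36*m^2 - 13*m - 1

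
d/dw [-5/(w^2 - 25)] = 10*w/(w^2 - 25)^2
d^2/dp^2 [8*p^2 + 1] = 16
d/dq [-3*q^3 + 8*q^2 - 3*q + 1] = -9*q^2 + 16*q - 3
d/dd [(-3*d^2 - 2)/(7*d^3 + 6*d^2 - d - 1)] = (21*d^4 + 45*d^2 + 30*d - 2)/(49*d^6 + 84*d^5 + 22*d^4 - 26*d^3 - 11*d^2 + 2*d + 1)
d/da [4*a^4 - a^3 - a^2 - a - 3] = 16*a^3 - 3*a^2 - 2*a - 1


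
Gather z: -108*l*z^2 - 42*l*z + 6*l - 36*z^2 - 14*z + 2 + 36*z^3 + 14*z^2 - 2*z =6*l + 36*z^3 + z^2*(-108*l - 22) + z*(-42*l - 16) + 2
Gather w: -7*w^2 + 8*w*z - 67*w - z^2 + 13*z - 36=-7*w^2 + w*(8*z - 67) - z^2 + 13*z - 36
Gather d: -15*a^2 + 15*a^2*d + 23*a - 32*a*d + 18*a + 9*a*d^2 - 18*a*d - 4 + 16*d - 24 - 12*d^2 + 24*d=-15*a^2 + 41*a + d^2*(9*a - 12) + d*(15*a^2 - 50*a + 40) - 28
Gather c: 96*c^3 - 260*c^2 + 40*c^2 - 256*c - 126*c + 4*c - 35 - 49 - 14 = 96*c^3 - 220*c^2 - 378*c - 98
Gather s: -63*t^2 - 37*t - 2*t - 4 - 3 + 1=-63*t^2 - 39*t - 6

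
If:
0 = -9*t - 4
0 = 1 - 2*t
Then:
No Solution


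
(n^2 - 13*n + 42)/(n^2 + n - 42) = (n - 7)/(n + 7)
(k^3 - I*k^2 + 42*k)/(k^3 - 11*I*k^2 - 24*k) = (-k^2 + I*k - 42)/(-k^2 + 11*I*k + 24)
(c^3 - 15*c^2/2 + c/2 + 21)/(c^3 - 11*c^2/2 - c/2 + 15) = (c - 7)/(c - 5)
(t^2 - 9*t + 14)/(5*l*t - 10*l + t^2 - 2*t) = (t - 7)/(5*l + t)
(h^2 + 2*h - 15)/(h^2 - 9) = (h + 5)/(h + 3)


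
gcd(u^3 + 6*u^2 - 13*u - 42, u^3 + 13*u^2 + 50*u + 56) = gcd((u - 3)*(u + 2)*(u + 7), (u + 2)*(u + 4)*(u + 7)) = u^2 + 9*u + 14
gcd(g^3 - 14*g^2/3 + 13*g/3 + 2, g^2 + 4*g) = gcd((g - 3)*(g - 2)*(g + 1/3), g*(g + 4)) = 1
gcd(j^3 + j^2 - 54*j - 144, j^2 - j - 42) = j + 6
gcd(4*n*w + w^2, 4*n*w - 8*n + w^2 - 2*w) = 4*n + w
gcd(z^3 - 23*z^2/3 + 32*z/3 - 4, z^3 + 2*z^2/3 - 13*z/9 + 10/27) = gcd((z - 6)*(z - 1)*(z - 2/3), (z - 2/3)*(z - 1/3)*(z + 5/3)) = z - 2/3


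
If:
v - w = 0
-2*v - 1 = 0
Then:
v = -1/2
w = -1/2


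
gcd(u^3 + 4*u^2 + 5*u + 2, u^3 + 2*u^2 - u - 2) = u^2 + 3*u + 2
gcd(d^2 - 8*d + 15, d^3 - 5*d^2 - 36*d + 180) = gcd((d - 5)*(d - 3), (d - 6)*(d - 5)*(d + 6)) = d - 5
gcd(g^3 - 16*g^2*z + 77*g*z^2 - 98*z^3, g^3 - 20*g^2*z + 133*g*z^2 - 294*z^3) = g^2 - 14*g*z + 49*z^2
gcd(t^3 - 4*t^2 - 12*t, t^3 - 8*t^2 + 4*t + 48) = t^2 - 4*t - 12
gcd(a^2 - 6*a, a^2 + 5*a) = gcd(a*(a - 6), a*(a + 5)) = a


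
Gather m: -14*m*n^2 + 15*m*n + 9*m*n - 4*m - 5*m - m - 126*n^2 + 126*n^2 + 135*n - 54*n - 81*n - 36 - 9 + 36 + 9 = m*(-14*n^2 + 24*n - 10)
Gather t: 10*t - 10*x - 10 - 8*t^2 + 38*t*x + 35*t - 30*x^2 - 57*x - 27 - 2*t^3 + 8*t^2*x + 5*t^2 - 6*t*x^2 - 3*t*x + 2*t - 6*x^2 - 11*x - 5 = -2*t^3 + t^2*(8*x - 3) + t*(-6*x^2 + 35*x + 47) - 36*x^2 - 78*x - 42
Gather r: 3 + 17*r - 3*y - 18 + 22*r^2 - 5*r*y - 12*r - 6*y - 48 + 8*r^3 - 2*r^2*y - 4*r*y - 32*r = 8*r^3 + r^2*(22 - 2*y) + r*(-9*y - 27) - 9*y - 63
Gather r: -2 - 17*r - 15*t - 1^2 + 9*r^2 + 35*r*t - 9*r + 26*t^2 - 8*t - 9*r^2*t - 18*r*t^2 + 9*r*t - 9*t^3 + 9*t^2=r^2*(9 - 9*t) + r*(-18*t^2 + 44*t - 26) - 9*t^3 + 35*t^2 - 23*t - 3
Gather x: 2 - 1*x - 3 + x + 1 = 0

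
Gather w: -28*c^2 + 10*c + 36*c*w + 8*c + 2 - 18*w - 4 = -28*c^2 + 18*c + w*(36*c - 18) - 2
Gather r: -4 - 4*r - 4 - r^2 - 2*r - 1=-r^2 - 6*r - 9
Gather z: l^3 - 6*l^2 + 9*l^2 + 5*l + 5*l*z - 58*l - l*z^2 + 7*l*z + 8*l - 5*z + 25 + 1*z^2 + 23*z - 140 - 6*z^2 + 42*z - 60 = l^3 + 3*l^2 - 45*l + z^2*(-l - 5) + z*(12*l + 60) - 175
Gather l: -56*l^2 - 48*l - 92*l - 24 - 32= -56*l^2 - 140*l - 56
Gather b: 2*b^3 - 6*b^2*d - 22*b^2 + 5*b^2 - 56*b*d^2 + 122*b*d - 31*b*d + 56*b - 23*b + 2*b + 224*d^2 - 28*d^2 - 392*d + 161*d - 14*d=2*b^3 + b^2*(-6*d - 17) + b*(-56*d^2 + 91*d + 35) + 196*d^2 - 245*d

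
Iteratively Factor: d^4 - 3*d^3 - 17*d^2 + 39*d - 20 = (d + 4)*(d^3 - 7*d^2 + 11*d - 5) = (d - 5)*(d + 4)*(d^2 - 2*d + 1) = (d - 5)*(d - 1)*(d + 4)*(d - 1)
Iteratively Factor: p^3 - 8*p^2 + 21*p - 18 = (p - 3)*(p^2 - 5*p + 6) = (p - 3)^2*(p - 2)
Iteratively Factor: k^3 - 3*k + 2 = (k - 1)*(k^2 + k - 2) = (k - 1)^2*(k + 2)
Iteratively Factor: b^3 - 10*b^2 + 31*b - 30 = (b - 5)*(b^2 - 5*b + 6) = (b - 5)*(b - 2)*(b - 3)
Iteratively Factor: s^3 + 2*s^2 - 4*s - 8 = (s - 2)*(s^2 + 4*s + 4) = (s - 2)*(s + 2)*(s + 2)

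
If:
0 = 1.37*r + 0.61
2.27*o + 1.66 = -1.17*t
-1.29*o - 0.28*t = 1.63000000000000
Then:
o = -1.65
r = -0.45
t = 1.78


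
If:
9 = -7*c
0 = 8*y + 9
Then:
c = -9/7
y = -9/8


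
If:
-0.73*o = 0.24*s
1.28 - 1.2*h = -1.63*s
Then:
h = 1.35833333333333*s + 1.06666666666667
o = -0.328767123287671*s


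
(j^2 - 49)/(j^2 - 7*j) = (j + 7)/j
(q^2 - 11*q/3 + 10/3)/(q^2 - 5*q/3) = (q - 2)/q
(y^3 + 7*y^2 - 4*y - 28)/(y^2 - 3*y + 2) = (y^2 + 9*y + 14)/(y - 1)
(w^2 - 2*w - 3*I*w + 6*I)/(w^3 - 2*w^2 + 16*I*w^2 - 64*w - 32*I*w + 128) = (w - 3*I)/(w^2 + 16*I*w - 64)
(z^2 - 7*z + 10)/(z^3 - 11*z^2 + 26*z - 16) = (z - 5)/(z^2 - 9*z + 8)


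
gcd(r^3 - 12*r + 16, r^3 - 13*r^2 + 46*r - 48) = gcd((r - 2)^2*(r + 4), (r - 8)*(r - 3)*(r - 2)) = r - 2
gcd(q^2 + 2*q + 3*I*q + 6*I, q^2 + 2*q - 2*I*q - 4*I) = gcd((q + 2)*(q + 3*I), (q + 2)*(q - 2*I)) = q + 2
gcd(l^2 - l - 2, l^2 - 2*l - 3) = l + 1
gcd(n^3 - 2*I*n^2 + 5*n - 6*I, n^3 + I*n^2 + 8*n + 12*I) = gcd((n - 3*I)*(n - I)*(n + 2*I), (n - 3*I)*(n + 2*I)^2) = n^2 - I*n + 6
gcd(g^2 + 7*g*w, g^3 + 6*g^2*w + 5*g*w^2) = g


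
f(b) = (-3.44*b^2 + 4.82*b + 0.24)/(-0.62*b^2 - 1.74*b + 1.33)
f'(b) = (4.82 - 6.88*b)/(-0.62*b^2 - 1.74*b + 1.33) + (1.24*b + 1.74)*(-3.44*b^2 + 4.82*b + 0.24)/(-0.62*b^2 - 1.74*b + 1.33)^2 = (8.974*b^2 - 8.8528*b + 6.8282)/(0.3844*b^4 + 2.1576*b^3 + 1.3784*b^2 - 4.6284*b + 1.7689)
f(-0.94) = -3.03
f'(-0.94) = 3.95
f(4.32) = 2.43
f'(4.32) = 0.43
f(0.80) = -4.13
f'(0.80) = 26.08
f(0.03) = 0.30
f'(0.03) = 4.03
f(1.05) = -1.28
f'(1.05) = 5.33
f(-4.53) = 26.26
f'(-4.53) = 18.75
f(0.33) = 2.12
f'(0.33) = 10.31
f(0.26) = 1.51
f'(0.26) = 7.35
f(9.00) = 3.64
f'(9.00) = 0.16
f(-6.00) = 14.46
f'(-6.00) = 3.44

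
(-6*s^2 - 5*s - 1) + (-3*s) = -6*s^2 - 8*s - 1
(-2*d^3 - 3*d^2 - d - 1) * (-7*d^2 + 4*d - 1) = 14*d^5 + 13*d^4 - 3*d^3 + 6*d^2 - 3*d + 1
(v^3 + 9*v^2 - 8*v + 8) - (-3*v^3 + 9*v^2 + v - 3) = 4*v^3 - 9*v + 11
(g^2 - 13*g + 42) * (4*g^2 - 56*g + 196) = 4*g^4 - 108*g^3 + 1092*g^2 - 4900*g + 8232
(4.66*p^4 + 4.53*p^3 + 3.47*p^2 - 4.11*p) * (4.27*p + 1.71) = 19.8982*p^5 + 27.3117*p^4 + 22.5632*p^3 - 11.616*p^2 - 7.0281*p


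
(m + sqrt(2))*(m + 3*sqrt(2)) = m^2 + 4*sqrt(2)*m + 6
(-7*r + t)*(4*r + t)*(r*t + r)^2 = -28*r^4*t^2 - 56*r^4*t - 28*r^4 - 3*r^3*t^3 - 6*r^3*t^2 - 3*r^3*t + r^2*t^4 + 2*r^2*t^3 + r^2*t^2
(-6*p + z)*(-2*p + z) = 12*p^2 - 8*p*z + z^2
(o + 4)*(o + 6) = o^2 + 10*o + 24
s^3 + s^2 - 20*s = s*(s - 4)*(s + 5)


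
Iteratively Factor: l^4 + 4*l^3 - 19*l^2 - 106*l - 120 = (l + 4)*(l^3 - 19*l - 30) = (l + 3)*(l + 4)*(l^2 - 3*l - 10) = (l - 5)*(l + 3)*(l + 4)*(l + 2)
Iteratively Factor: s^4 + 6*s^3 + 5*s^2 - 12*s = (s - 1)*(s^3 + 7*s^2 + 12*s) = s*(s - 1)*(s^2 + 7*s + 12) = s*(s - 1)*(s + 4)*(s + 3)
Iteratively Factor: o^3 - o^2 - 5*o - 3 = (o + 1)*(o^2 - 2*o - 3) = (o - 3)*(o + 1)*(o + 1)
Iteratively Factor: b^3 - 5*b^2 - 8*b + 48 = (b - 4)*(b^2 - b - 12) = (b - 4)*(b + 3)*(b - 4)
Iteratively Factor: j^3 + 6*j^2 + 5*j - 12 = (j + 3)*(j^2 + 3*j - 4) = (j + 3)*(j + 4)*(j - 1)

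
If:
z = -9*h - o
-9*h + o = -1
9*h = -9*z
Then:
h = 1/17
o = -8/17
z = -1/17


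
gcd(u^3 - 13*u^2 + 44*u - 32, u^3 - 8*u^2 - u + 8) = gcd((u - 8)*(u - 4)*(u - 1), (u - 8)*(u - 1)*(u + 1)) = u^2 - 9*u + 8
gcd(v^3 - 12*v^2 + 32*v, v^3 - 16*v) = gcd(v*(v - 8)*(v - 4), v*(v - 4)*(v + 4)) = v^2 - 4*v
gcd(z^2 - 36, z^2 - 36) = z^2 - 36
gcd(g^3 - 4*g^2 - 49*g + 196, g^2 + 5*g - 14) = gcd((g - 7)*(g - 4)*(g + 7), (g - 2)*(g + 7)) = g + 7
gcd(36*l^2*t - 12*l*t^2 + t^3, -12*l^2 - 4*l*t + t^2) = -6*l + t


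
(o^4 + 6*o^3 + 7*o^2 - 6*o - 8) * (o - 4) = o^5 + 2*o^4 - 17*o^3 - 34*o^2 + 16*o + 32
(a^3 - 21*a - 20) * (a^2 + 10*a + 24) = a^5 + 10*a^4 + 3*a^3 - 230*a^2 - 704*a - 480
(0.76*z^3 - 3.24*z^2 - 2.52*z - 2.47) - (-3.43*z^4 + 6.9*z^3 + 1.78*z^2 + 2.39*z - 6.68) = 3.43*z^4 - 6.14*z^3 - 5.02*z^2 - 4.91*z + 4.21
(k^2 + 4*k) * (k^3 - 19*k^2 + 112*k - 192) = k^5 - 15*k^4 + 36*k^3 + 256*k^2 - 768*k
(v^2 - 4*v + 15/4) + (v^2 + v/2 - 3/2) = 2*v^2 - 7*v/2 + 9/4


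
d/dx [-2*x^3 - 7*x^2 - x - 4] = -6*x^2 - 14*x - 1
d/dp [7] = 0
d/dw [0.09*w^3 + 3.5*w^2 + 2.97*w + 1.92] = 0.27*w^2 + 7.0*w + 2.97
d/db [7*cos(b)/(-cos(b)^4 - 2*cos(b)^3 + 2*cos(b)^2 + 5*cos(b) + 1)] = 28*(-3*cos(b)^4 - 4*cos(b)^3 + 2*cos(b)^2 - 1)*sin(b)/(2*sin(b)^4 - 7*cos(b) + cos(3*b) - 4)^2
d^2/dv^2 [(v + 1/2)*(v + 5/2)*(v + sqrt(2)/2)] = 6*v + sqrt(2) + 6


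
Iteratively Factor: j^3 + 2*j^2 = (j)*(j^2 + 2*j) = j*(j + 2)*(j)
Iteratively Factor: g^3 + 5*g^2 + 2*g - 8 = (g + 2)*(g^2 + 3*g - 4) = (g + 2)*(g + 4)*(g - 1)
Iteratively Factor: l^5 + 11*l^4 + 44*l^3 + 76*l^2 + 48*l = (l)*(l^4 + 11*l^3 + 44*l^2 + 76*l + 48) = l*(l + 3)*(l^3 + 8*l^2 + 20*l + 16) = l*(l + 3)*(l + 4)*(l^2 + 4*l + 4) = l*(l + 2)*(l + 3)*(l + 4)*(l + 2)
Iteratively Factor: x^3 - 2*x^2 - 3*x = (x + 1)*(x^2 - 3*x) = (x - 3)*(x + 1)*(x)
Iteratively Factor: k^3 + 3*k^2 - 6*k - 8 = (k + 1)*(k^2 + 2*k - 8) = (k - 2)*(k + 1)*(k + 4)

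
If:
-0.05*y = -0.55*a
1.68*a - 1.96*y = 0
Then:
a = 0.00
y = 0.00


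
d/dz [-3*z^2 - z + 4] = -6*z - 1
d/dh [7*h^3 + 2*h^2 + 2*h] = 21*h^2 + 4*h + 2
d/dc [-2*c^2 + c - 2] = 1 - 4*c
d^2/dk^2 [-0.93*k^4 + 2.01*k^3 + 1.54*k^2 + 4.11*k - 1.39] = -11.16*k^2 + 12.06*k + 3.08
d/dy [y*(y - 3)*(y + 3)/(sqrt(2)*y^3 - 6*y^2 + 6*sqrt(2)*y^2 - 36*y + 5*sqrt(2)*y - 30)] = (-3*y^4 + 3*sqrt(2)*y^4 - 36*y^3 + 14*sqrt(2)*y^3 - 72*y^2 + 27*sqrt(2)*y^2 + 135)/(y^6 - 6*sqrt(2)*y^5 + 12*y^5 - 72*sqrt(2)*y^4 + 64*y^4 - 276*sqrt(2)*y^3 + 276*y^3 - 360*sqrt(2)*y^2 + 853*y^2 - 150*sqrt(2)*y + 1080*y + 450)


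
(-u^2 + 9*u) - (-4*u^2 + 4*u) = 3*u^2 + 5*u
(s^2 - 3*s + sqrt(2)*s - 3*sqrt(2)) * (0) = 0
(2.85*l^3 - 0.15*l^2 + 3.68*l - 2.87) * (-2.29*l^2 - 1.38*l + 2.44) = -6.5265*l^5 - 3.5895*l^4 - 1.2662*l^3 + 1.1279*l^2 + 12.9398*l - 7.0028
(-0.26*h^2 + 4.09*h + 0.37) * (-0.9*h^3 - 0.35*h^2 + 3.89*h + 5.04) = 0.234*h^5 - 3.59*h^4 - 2.7759*h^3 + 14.4702*h^2 + 22.0529*h + 1.8648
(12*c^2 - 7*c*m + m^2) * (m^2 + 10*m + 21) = 12*c^2*m^2 + 120*c^2*m + 252*c^2 - 7*c*m^3 - 70*c*m^2 - 147*c*m + m^4 + 10*m^3 + 21*m^2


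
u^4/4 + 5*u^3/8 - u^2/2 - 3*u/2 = u*(u/4 + 1/2)*(u - 3/2)*(u + 2)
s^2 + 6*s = s*(s + 6)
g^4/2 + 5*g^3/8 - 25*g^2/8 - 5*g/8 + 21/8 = (g/2 + 1/2)*(g - 7/4)*(g - 1)*(g + 3)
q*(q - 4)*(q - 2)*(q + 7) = q^4 + q^3 - 34*q^2 + 56*q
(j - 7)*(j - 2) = j^2 - 9*j + 14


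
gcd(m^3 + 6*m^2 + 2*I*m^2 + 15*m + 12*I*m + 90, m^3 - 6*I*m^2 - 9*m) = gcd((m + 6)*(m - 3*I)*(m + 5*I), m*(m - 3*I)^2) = m - 3*I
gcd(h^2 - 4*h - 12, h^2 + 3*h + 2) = h + 2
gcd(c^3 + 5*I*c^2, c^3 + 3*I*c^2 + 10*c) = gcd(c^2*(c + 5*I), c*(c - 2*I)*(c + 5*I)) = c^2 + 5*I*c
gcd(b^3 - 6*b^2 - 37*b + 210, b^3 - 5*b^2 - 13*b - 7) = b - 7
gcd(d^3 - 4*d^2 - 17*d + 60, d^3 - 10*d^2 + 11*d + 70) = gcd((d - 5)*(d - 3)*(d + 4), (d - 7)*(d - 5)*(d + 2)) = d - 5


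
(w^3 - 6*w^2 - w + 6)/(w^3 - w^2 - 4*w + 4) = (w^2 - 5*w - 6)/(w^2 - 4)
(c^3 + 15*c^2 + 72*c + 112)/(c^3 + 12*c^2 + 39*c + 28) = (c + 4)/(c + 1)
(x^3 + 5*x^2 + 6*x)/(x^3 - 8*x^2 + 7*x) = (x^2 + 5*x + 6)/(x^2 - 8*x + 7)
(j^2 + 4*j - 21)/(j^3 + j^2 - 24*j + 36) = (j + 7)/(j^2 + 4*j - 12)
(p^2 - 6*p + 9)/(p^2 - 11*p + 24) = (p - 3)/(p - 8)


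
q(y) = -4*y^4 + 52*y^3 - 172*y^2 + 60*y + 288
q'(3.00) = 0.00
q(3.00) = 0.00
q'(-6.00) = 11196.00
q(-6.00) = -22680.00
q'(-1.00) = 576.00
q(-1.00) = 0.00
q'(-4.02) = 5003.34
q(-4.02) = -7155.59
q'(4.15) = 175.54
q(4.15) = 104.89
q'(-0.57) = 309.73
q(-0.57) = 187.86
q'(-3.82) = 4542.38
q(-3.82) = -6201.48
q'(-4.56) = 6389.54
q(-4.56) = -10222.17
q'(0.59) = -91.94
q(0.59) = 273.72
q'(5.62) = 213.82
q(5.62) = 432.61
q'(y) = -16*y^3 + 156*y^2 - 344*y + 60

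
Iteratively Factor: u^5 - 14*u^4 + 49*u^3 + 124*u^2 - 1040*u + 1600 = (u - 5)*(u^4 - 9*u^3 + 4*u^2 + 144*u - 320) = (u - 5)*(u + 4)*(u^3 - 13*u^2 + 56*u - 80) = (u - 5)*(u - 4)*(u + 4)*(u^2 - 9*u + 20) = (u - 5)*(u - 4)^2*(u + 4)*(u - 5)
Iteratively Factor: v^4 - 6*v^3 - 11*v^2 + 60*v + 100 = (v - 5)*(v^3 - v^2 - 16*v - 20) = (v - 5)^2*(v^2 + 4*v + 4) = (v - 5)^2*(v + 2)*(v + 2)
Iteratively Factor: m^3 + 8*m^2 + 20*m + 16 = (m + 2)*(m^2 + 6*m + 8) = (m + 2)*(m + 4)*(m + 2)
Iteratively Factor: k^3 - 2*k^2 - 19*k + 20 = (k - 5)*(k^2 + 3*k - 4) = (k - 5)*(k - 1)*(k + 4)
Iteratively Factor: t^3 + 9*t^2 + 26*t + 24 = (t + 4)*(t^2 + 5*t + 6) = (t + 3)*(t + 4)*(t + 2)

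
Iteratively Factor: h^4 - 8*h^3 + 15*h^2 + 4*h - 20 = (h - 5)*(h^3 - 3*h^2 + 4) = (h - 5)*(h - 2)*(h^2 - h - 2) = (h - 5)*(h - 2)*(h + 1)*(h - 2)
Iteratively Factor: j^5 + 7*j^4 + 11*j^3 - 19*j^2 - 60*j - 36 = (j + 3)*(j^4 + 4*j^3 - j^2 - 16*j - 12) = (j + 2)*(j + 3)*(j^3 + 2*j^2 - 5*j - 6) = (j + 2)*(j + 3)^2*(j^2 - j - 2) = (j + 1)*(j + 2)*(j + 3)^2*(j - 2)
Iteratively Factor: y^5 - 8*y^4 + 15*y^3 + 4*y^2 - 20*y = (y)*(y^4 - 8*y^3 + 15*y^2 + 4*y - 20) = y*(y - 5)*(y^3 - 3*y^2 + 4) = y*(y - 5)*(y - 2)*(y^2 - y - 2) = y*(y - 5)*(y - 2)*(y + 1)*(y - 2)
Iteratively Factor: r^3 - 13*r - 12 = (r - 4)*(r^2 + 4*r + 3) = (r - 4)*(r + 1)*(r + 3)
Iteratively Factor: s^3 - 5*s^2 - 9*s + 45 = (s - 3)*(s^2 - 2*s - 15) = (s - 5)*(s - 3)*(s + 3)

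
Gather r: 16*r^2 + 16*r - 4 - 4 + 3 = 16*r^2 + 16*r - 5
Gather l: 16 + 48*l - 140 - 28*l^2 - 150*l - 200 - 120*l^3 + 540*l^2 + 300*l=-120*l^3 + 512*l^2 + 198*l - 324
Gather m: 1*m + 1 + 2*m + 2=3*m + 3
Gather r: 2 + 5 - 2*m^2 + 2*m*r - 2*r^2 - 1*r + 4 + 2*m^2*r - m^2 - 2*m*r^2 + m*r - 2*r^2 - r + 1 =-3*m^2 + r^2*(-2*m - 4) + r*(2*m^2 + 3*m - 2) + 12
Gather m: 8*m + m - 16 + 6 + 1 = 9*m - 9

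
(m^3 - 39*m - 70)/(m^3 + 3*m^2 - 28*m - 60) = (m^2 - 2*m - 35)/(m^2 + m - 30)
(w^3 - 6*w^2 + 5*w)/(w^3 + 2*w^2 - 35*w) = (w - 1)/(w + 7)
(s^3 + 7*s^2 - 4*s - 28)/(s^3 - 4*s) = (s + 7)/s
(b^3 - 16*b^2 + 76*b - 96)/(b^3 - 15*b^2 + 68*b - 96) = (b^2 - 8*b + 12)/(b^2 - 7*b + 12)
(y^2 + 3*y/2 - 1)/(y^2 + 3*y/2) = (2*y^2 + 3*y - 2)/(y*(2*y + 3))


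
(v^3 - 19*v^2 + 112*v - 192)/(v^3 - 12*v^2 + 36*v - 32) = (v^2 - 11*v + 24)/(v^2 - 4*v + 4)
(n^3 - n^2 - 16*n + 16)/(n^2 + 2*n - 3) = (n^2 - 16)/(n + 3)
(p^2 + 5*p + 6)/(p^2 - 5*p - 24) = (p + 2)/(p - 8)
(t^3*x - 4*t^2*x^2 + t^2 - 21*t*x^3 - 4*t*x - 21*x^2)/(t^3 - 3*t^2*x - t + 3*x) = (t^3*x - 4*t^2*x^2 + t^2 - 21*t*x^3 - 4*t*x - 21*x^2)/(t^3 - 3*t^2*x - t + 3*x)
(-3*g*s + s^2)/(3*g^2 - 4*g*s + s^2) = s/(-g + s)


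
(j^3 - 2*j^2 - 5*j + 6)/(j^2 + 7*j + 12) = (j^3 - 2*j^2 - 5*j + 6)/(j^2 + 7*j + 12)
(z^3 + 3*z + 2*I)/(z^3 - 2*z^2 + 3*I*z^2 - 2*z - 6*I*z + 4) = (z^2 - I*z + 2)/(z^2 + 2*z*(-1 + I) - 4*I)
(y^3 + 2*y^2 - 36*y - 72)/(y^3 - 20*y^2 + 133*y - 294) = (y^2 + 8*y + 12)/(y^2 - 14*y + 49)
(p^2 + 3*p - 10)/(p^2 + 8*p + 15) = (p - 2)/(p + 3)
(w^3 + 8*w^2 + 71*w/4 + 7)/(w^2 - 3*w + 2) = (w^3 + 8*w^2 + 71*w/4 + 7)/(w^2 - 3*w + 2)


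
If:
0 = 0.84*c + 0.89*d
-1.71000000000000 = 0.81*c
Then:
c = -2.11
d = 1.99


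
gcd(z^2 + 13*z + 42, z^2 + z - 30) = z + 6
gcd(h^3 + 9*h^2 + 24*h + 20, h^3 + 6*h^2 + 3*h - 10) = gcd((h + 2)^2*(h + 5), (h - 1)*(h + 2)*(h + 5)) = h^2 + 7*h + 10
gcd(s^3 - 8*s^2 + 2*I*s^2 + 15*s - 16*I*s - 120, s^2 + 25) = s + 5*I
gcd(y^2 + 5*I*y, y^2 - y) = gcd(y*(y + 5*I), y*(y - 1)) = y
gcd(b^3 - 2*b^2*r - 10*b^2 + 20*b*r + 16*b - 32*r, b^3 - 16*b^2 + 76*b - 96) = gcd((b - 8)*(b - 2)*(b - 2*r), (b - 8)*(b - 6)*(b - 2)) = b^2 - 10*b + 16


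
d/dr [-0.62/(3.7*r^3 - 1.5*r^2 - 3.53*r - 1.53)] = (6.882*r^2 - 1.86*r - 2.1886)/(-3.7*r^3 + 1.5*r^2 + 3.53*r + 1.53)^2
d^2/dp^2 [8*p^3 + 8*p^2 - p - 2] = 48*p + 16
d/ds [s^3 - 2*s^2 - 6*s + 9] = 3*s^2 - 4*s - 6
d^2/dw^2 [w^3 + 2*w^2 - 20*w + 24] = 6*w + 4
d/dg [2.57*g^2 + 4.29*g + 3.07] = 5.14*g + 4.29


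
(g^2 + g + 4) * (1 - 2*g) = -2*g^3 - g^2 - 7*g + 4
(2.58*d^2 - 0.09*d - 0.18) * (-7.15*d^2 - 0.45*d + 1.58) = -18.447*d^4 - 0.5175*d^3 + 5.4039*d^2 - 0.0612*d - 0.2844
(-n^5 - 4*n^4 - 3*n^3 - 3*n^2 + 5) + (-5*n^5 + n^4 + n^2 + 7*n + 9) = -6*n^5 - 3*n^4 - 3*n^3 - 2*n^2 + 7*n + 14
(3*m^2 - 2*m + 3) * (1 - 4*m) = -12*m^3 + 11*m^2 - 14*m + 3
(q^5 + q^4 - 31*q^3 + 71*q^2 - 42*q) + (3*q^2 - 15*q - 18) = q^5 + q^4 - 31*q^3 + 74*q^2 - 57*q - 18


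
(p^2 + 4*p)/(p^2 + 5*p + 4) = p/(p + 1)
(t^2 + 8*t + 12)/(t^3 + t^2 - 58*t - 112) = (t + 6)/(t^2 - t - 56)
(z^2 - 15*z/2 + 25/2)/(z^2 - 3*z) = (2*z^2 - 15*z + 25)/(2*z*(z - 3))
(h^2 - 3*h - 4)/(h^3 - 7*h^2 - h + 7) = (h - 4)/(h^2 - 8*h + 7)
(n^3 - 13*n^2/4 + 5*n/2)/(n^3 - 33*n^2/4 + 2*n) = (4*n^2 - 13*n + 10)/(4*n^2 - 33*n + 8)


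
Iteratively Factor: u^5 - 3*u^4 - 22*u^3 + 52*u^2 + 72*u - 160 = (u - 2)*(u^4 - u^3 - 24*u^2 + 4*u + 80) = (u - 5)*(u - 2)*(u^3 + 4*u^2 - 4*u - 16) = (u - 5)*(u - 2)*(u + 2)*(u^2 + 2*u - 8) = (u - 5)*(u - 2)^2*(u + 2)*(u + 4)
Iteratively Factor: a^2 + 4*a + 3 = (a + 3)*(a + 1)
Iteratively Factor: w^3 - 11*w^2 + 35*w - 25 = (w - 1)*(w^2 - 10*w + 25) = (w - 5)*(w - 1)*(w - 5)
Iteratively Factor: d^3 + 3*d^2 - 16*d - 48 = (d + 4)*(d^2 - d - 12) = (d - 4)*(d + 4)*(d + 3)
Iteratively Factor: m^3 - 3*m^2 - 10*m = (m - 5)*(m^2 + 2*m) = (m - 5)*(m + 2)*(m)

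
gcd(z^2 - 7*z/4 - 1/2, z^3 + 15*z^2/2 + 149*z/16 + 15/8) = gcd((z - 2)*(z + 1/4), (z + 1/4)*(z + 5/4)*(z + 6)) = z + 1/4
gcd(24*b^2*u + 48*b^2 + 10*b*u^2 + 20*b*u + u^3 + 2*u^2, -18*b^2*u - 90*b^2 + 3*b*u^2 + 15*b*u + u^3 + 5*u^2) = 6*b + u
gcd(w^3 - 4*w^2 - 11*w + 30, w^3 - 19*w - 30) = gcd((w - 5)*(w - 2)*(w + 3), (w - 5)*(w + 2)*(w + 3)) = w^2 - 2*w - 15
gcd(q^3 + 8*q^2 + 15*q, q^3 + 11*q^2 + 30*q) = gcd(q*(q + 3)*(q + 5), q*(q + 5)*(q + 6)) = q^2 + 5*q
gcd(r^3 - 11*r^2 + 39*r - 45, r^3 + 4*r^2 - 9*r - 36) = r - 3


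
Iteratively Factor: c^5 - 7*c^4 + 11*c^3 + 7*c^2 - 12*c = (c)*(c^4 - 7*c^3 + 11*c^2 + 7*c - 12) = c*(c + 1)*(c^3 - 8*c^2 + 19*c - 12) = c*(c - 1)*(c + 1)*(c^2 - 7*c + 12) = c*(c - 3)*(c - 1)*(c + 1)*(c - 4)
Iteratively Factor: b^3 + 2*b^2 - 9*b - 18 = (b + 3)*(b^2 - b - 6) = (b + 2)*(b + 3)*(b - 3)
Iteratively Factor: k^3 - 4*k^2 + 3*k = (k - 1)*(k^2 - 3*k) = k*(k - 1)*(k - 3)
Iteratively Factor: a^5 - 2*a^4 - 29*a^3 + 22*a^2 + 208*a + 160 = (a + 1)*(a^4 - 3*a^3 - 26*a^2 + 48*a + 160) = (a + 1)*(a + 2)*(a^3 - 5*a^2 - 16*a + 80) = (a - 4)*(a + 1)*(a + 2)*(a^2 - a - 20) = (a - 5)*(a - 4)*(a + 1)*(a + 2)*(a + 4)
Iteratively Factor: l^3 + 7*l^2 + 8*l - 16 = (l - 1)*(l^2 + 8*l + 16) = (l - 1)*(l + 4)*(l + 4)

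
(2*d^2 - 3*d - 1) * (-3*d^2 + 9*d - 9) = -6*d^4 + 27*d^3 - 42*d^2 + 18*d + 9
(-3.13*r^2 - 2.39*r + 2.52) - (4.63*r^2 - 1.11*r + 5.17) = -7.76*r^2 - 1.28*r - 2.65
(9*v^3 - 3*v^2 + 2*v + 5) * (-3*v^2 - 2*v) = -27*v^5 - 9*v^4 - 19*v^2 - 10*v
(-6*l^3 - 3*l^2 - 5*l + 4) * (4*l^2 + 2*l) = -24*l^5 - 24*l^4 - 26*l^3 + 6*l^2 + 8*l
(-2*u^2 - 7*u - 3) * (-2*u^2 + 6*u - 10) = 4*u^4 + 2*u^3 - 16*u^2 + 52*u + 30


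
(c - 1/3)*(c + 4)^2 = c^3 + 23*c^2/3 + 40*c/3 - 16/3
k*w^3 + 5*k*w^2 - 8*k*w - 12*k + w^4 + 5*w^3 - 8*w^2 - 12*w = (k + w)*(w - 2)*(w + 1)*(w + 6)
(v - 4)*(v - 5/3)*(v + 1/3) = v^3 - 16*v^2/3 + 43*v/9 + 20/9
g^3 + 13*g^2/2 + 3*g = g*(g + 1/2)*(g + 6)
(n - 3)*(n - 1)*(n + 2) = n^3 - 2*n^2 - 5*n + 6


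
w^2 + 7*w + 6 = (w + 1)*(w + 6)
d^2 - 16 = (d - 4)*(d + 4)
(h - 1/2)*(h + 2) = h^2 + 3*h/2 - 1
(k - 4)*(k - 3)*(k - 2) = k^3 - 9*k^2 + 26*k - 24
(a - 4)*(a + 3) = a^2 - a - 12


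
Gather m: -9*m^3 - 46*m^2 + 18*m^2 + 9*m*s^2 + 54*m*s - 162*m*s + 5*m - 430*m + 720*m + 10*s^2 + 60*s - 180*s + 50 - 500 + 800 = -9*m^3 - 28*m^2 + m*(9*s^2 - 108*s + 295) + 10*s^2 - 120*s + 350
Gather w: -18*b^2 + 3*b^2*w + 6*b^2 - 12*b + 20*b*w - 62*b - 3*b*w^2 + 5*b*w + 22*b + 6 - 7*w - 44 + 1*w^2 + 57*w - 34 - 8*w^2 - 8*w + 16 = -12*b^2 - 52*b + w^2*(-3*b - 7) + w*(3*b^2 + 25*b + 42) - 56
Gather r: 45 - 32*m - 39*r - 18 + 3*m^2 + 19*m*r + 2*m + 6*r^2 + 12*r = 3*m^2 - 30*m + 6*r^2 + r*(19*m - 27) + 27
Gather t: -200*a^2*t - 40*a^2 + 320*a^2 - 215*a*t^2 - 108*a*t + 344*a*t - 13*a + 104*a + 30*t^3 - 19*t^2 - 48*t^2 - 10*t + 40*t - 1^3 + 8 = 280*a^2 + 91*a + 30*t^3 + t^2*(-215*a - 67) + t*(-200*a^2 + 236*a + 30) + 7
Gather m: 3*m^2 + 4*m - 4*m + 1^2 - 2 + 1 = 3*m^2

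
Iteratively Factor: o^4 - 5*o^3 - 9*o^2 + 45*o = (o + 3)*(o^3 - 8*o^2 + 15*o) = (o - 5)*(o + 3)*(o^2 - 3*o) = o*(o - 5)*(o + 3)*(o - 3)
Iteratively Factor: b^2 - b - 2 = (b + 1)*(b - 2)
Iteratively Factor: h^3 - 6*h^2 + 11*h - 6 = (h - 1)*(h^2 - 5*h + 6) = (h - 3)*(h - 1)*(h - 2)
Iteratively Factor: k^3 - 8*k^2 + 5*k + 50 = (k - 5)*(k^2 - 3*k - 10) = (k - 5)^2*(k + 2)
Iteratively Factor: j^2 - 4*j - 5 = (j - 5)*(j + 1)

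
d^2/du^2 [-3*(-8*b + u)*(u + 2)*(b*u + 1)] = 48*b^2 - 18*b*u - 12*b - 6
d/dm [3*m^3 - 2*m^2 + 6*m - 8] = 9*m^2 - 4*m + 6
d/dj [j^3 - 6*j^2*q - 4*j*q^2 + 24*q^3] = 3*j^2 - 12*j*q - 4*q^2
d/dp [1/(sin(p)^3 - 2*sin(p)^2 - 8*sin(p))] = (-3*cos(p) + 4/tan(p) + 8*cos(p)/sin(p)^2)/((sin(p) - 4)^2*(sin(p) + 2)^2)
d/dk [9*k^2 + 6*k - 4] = 18*k + 6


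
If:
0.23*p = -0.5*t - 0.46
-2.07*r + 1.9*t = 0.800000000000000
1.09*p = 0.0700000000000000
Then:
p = 0.06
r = -1.26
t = -0.95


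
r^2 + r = r*(r + 1)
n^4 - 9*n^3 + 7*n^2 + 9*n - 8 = (n - 8)*(n - 1)^2*(n + 1)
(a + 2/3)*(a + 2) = a^2 + 8*a/3 + 4/3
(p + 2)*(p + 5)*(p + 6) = p^3 + 13*p^2 + 52*p + 60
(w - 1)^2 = w^2 - 2*w + 1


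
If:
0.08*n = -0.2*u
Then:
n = -2.5*u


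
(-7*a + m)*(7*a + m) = -49*a^2 + m^2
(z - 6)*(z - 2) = z^2 - 8*z + 12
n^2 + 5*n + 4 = (n + 1)*(n + 4)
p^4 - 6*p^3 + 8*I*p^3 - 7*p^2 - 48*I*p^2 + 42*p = p*(p - 6)*(p + I)*(p + 7*I)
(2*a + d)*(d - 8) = 2*a*d - 16*a + d^2 - 8*d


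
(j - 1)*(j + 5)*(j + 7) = j^3 + 11*j^2 + 23*j - 35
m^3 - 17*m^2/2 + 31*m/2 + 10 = (m - 5)*(m - 4)*(m + 1/2)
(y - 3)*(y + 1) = y^2 - 2*y - 3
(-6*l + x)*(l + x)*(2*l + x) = -12*l^3 - 16*l^2*x - 3*l*x^2 + x^3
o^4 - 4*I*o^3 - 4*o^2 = o^2*(o - 2*I)^2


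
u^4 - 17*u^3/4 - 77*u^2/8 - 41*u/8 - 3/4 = (u - 6)*(u + 1/4)*(u + 1/2)*(u + 1)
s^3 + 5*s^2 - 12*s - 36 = (s - 3)*(s + 2)*(s + 6)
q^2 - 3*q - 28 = (q - 7)*(q + 4)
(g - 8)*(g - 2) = g^2 - 10*g + 16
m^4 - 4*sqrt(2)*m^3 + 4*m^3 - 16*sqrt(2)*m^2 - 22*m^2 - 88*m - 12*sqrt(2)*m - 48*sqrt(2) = (m + 4)*(m - 6*sqrt(2))*(m + sqrt(2))^2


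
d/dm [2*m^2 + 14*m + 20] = 4*m + 14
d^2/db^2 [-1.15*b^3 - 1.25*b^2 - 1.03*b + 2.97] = -6.9*b - 2.5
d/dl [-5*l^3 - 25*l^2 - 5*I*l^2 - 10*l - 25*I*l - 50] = -15*l^2 - 10*l*(5 + I) - 10 - 25*I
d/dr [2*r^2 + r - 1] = 4*r + 1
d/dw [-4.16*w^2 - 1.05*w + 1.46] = -8.32*w - 1.05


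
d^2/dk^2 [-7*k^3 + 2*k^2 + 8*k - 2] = 4 - 42*k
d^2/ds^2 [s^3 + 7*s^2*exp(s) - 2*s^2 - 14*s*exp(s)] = 7*s^2*exp(s) + 14*s*exp(s) + 6*s - 14*exp(s) - 4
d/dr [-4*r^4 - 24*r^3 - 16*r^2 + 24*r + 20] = -16*r^3 - 72*r^2 - 32*r + 24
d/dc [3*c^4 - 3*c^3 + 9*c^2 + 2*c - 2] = 12*c^3 - 9*c^2 + 18*c + 2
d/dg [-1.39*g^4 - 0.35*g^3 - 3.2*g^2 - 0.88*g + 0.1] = -5.56*g^3 - 1.05*g^2 - 6.4*g - 0.88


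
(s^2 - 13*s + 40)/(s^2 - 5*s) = (s - 8)/s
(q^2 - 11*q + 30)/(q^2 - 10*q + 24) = (q - 5)/(q - 4)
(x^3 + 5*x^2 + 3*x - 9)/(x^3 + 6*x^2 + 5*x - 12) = (x + 3)/(x + 4)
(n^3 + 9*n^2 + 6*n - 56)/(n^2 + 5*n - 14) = n + 4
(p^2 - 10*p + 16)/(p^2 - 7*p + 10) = (p - 8)/(p - 5)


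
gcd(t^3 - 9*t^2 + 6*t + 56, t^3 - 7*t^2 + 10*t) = 1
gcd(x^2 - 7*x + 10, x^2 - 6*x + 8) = x - 2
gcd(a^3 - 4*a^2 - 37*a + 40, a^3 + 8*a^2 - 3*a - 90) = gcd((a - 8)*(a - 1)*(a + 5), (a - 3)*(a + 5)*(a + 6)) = a + 5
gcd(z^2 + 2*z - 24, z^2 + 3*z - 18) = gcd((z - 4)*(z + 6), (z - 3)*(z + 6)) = z + 6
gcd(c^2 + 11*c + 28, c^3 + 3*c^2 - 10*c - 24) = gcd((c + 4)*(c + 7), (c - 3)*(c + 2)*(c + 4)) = c + 4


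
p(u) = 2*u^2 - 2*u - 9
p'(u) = 4*u - 2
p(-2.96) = 14.44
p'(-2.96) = -13.84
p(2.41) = -2.20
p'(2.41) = 7.64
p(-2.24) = 5.52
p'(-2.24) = -10.96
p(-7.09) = 105.72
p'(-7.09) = -30.36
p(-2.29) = 6.07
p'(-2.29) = -11.16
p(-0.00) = -9.00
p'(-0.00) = -2.00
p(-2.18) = 4.86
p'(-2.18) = -10.72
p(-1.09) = -4.44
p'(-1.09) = -6.36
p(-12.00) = 303.00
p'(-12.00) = -50.00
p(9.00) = 135.00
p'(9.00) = 34.00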